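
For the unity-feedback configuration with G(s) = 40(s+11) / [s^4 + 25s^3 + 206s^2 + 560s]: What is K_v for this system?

11/14

Factoring s from the denominator leaves a polynomial with constant term 560, so the system is type 1.
K_v = lim_{s→0} s·G(s) = 40·11 / 560 = 11/14.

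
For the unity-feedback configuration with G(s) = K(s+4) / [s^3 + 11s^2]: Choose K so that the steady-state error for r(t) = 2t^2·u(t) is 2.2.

The denominator has no term below 11s^2 — 2 poles at s=0, type 2.
K_a = lim_{s→0} s^2·G(s) = K·4 / 11 = (4/11)·K.
e_ss = 4/K_a = 2.2 ⇒ K_a = 20/11 ⇒ K = (20/11)/(4/11) = 5.

5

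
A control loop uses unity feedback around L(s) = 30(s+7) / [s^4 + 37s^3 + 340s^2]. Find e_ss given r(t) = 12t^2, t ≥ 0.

272/7

Factoring s^2 from the denominator leaves a polynomial with constant term 340, so the system is type 2.
K_a = lim_{s→0} s^2·L(s) = 30·7 / 340 = 21/34.
r(t) = 12t^2 gives R(s) = 24/s^3.
e_ss = 24/K_a = 24/(21/34) = 272/7.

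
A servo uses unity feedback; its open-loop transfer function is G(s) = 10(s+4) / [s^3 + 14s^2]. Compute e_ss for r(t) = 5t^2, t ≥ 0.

3.5

The denominator has no term below 14s^2 — 2 poles at s=0, type 2.
K_a = lim_{s→0} s^2·G(s) = 10·4 / 14 = 20/7.
r(t) = 5t^2 gives R(s) = 10/s^3.
e_ss = 10/K_a = 10/(20/7) = 3.5.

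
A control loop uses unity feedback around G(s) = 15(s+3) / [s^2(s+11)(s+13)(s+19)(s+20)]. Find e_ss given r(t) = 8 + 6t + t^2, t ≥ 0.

21736/9

The open loop has two poles at the origin → type 2 system. Treating each term separately:
  • 8: tracked with zero error.
  • 6t: tracked with zero error.
  • t^2: e_ss = 2/K_a with K_a=9/10868 → 21736/9.
Total e_ss = 21736/9.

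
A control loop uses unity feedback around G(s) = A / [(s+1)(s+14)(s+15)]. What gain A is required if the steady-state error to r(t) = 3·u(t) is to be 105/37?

The open loop has no poles at the origin → type 0 system.
K_p = lim_{s→0} G(s) = A / (1·14·15) = (1/210)·A.
e_ss = 3/(1 + K_p) = 105/37 ⇒ 1 + (1/210)·A = 37/35 ⇒ A = 12.

12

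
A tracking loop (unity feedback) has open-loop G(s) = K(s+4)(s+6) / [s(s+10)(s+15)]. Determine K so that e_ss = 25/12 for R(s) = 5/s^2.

System type = 1 (one pole at s=0).
K_v = lim_{s→0} s·G(s) = K·4·6 / (10·15) = 0.16·K.
e_ss = 5/K_v = 25/12 ⇒ K_v = 2.4 ⇒ K = 2.4/0.16 = 15.

15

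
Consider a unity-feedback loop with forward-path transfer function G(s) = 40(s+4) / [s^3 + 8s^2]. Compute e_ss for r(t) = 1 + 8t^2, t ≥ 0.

Factoring s^2 from the denominator leaves a polynomial with constant term 8, so the system is type 2. Treating each term separately:
  • 1: tracked with zero error.
  • 8t^2: e_ss = 16/K_a with K_a=20 → 0.8.
Total e_ss = 0.8.

0.8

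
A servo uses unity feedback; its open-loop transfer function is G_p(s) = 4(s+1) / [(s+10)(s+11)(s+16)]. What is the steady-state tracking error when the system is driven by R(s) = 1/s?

440/441

No free integrators in G_p(s): this is a type 0 system.
K_p = lim_{s→0} G_p(s) = 4·1 / (10·11·16) = 1/440.
e_ss = 1/(1 + K_p) = 1/(441/440) = 440/441.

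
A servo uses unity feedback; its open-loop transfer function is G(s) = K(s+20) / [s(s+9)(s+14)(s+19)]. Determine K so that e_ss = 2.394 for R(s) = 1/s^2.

G(s) has one factor of s in the denominator, so the system is type 1.
K_v = lim_{s→0} s·G(s) = K·20 / (9·14·19) = (10/1197)·K.
e_ss = 1/K_v = 2.394 ⇒ K_v = 500/1197 ⇒ K = (500/1197)/(10/1197) = 50.

50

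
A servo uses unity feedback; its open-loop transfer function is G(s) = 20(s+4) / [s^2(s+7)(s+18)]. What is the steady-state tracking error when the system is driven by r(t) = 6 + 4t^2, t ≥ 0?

Two free integrators in G(s): this is a type 2 system. Taking each input component in turn:
  • 6: tracked with zero error.
  • 4t^2: e_ss = 8/K_a with K_a=40/63 → 12.6.
Total e_ss = 12.6.

12.6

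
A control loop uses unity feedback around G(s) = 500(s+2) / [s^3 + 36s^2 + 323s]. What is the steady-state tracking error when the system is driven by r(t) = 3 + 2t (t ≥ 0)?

The denominator has no term below 323s — 1 pole at s=0, type 1. Taking each input component in turn:
  • 3: tracked with zero error.
  • 2t: e_ss = 2/K_v with K_v=1000/323 → 0.646.
Total e_ss = 0.646.

0.646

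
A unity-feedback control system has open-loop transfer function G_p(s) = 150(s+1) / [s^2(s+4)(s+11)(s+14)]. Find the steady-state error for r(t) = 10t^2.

The open loop has two poles at the origin → type 2 system.
K_a = lim_{s→0} s^2·G_p(s) = 150·1 / (4·11·14) = 75/308.
r(t) = 10t^2 gives R(s) = 20/s^3.
e_ss = 20/K_a = 20/(75/308) = 1232/15.

1232/15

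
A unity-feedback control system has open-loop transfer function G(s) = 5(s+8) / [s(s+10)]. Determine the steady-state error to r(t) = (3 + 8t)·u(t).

One free integrator in G(s): this is a type 1 system. Taking each input component in turn:
  • 3: tracked with zero error.
  • 8t: e_ss = 8/K_v with K_v=4 → 2.
Total e_ss = 2.

2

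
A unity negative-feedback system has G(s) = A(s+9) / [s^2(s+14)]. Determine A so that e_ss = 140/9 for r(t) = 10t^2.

2

G(s) has two factors of s in the denominator, so the system is type 2.
K_a = lim_{s→0} s^2·G(s) = A·9 / (14) = (9/14)·A.
e_ss = 20/K_a = 140/9 ⇒ K_a = 9/7 ⇒ A = (9/7)/(9/14) = 2.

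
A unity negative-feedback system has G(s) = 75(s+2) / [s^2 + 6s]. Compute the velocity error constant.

Lowest-order denominator term is 6s, so the open loop has 1 pole at the origin → type 1 system.
K_v = lim_{s→0} s·G(s) = 75·2 / 6 = 25.

25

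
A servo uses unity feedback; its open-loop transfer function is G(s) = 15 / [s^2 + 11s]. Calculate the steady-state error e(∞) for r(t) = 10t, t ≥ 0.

22/3

Lowest-order denominator term is 11s, so the open loop has 1 pole at the origin → type 1 system.
K_v = lim_{s→0} s·G(s) = 15 / 11 = 15/11.
e_ss = 10/K_v = 10/(15/11) = 22/3.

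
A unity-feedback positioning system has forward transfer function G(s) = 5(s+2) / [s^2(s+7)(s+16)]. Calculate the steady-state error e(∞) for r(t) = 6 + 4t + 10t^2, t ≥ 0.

224

The open loop has two poles at the origin → type 2 system. Taking each input component in turn:
  • 6: tracked with zero error.
  • 4t: tracked with zero error.
  • 10t^2: e_ss = 20/K_a with K_a=5/56 → 224.
Total e_ss = 224.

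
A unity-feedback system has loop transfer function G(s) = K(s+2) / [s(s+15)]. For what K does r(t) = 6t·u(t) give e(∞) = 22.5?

G(s) has one factor of s in the denominator, so the system is type 1.
K_v = lim_{s→0} s·G(s) = K·2 / (15) = (2/15)·K.
e_ss = 6/K_v = 22.5 ⇒ K_v = 4/15 ⇒ K = (4/15)/(2/15) = 2.

2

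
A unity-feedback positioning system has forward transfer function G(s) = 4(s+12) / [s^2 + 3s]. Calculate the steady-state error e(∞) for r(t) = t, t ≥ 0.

Lowest-order denominator term is 3s, so the open loop has 1 pole at the origin → type 1 system.
K_v = lim_{s→0} s·G(s) = 4·12 / 3 = 16.
e_ss = 1/K_v = 1/16 = 0.0625.

0.0625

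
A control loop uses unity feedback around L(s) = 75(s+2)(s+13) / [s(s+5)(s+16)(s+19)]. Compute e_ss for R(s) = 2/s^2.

304/195

L(s) has one factor of s in the denominator, so the system is type 1.
K_v = lim_{s→0} s·L(s) = 75·2·13 / (5·16·19) = 195/152.
e_ss = 2/K_v = 2/(195/152) = 304/195.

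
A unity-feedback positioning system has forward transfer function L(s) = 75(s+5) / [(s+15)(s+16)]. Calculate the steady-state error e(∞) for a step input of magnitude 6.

96/41

The open loop has no poles at the origin → type 0 system.
K_p = lim_{s→0} L(s) = 75·5 / (15·16) = 1.5625.
e_ss = 6/(1 + K_p) = 6/2.5625 = 96/41.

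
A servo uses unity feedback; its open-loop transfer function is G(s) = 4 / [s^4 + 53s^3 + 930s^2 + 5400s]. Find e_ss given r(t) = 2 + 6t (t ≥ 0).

8100

The denominator has no term below 5400s — 1 pole at s=0, type 1. Treating each term separately:
  • 2: tracked with zero error.
  • 6t: e_ss = 6/K_v with K_v=1/1350 → 8100.
Total e_ss = 8100.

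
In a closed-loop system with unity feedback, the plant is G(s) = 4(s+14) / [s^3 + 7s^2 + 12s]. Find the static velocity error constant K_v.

Lowest-order denominator term is 12s, so the open loop has 1 pole at the origin → type 1 system.
K_v = lim_{s→0} s·G(s) = 4·14 / 12 = 14/3.

14/3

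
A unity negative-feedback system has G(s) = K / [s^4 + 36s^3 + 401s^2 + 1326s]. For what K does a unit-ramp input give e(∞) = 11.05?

Factoring s from the denominator leaves a polynomial with constant term 1326, so the system is type 1.
K_v = lim_{s→0} s·G(s) = K / 1326 = (1/1326)·K.
e_ss = 1/K_v = 11.05 ⇒ K_v = 20/221 ⇒ K = (20/221)/(1/1326) = 120.

120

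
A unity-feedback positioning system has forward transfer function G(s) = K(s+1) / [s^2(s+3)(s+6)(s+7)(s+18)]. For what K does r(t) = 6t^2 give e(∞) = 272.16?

System type = 2 (two poles at s=0).
K_a = lim_{s→0} s^2·G(s) = K·1 / (3·6·7·18) = (1/2268)·K.
e_ss = 12/K_a = 272.16 ⇒ K_a = 25/567 ⇒ K = (25/567)/(1/2268) = 100.

100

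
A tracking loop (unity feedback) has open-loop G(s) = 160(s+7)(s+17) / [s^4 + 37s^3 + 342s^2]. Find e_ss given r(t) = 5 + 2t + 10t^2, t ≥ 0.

Lowest-order denominator term is 342s^2, so the open loop has 2 poles at the origin → type 2 system. Taking each input component in turn:
  • 5: tracked with zero error.
  • 2t: tracked with zero error.
  • 10t^2: e_ss = 20/K_a with K_a=9520/171 → 171/476.
Total e_ss = 171/476.

171/476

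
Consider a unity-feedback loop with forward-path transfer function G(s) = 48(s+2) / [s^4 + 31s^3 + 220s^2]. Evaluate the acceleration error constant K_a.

The denominator has no term below 220s^2 — 2 poles at s=0, type 2.
K_a = lim_{s→0} s^2·G(s) = 48·2 / 220 = 24/55.

24/55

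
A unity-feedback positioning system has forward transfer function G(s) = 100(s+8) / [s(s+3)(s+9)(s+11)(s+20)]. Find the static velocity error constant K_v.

40/297

The open loop has one pole at the origin → type 1 system.
K_v = lim_{s→0} s·G(s) = 100·8 / (3·9·11·20) = 40/297.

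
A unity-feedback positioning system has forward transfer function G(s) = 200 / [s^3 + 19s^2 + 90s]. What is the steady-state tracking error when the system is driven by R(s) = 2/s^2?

Factoring s from the denominator leaves a polynomial with constant term 90, so the system is type 1.
K_v = lim_{s→0} s·G(s) = 200 / 90 = 20/9.
e_ss = 2/K_v = 2/(20/9) = 0.9.

0.9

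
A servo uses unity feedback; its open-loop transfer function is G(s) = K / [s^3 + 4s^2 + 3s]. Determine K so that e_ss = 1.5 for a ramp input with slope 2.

4

The denominator has no term below 3s — 1 pole at s=0, type 1.
K_v = lim_{s→0} s·G(s) = K / 3 = (1/3)·K.
e_ss = 2/K_v = 1.5 ⇒ K_v = 4/3 ⇒ K = (4/3)/(1/3) = 4.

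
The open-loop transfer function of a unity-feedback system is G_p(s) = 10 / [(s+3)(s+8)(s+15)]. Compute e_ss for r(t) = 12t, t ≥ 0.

G_p(s) has no factors of s in the denominator, so the system is type 0.
For a type-0 system K_v = 0, so e_ss to a ramp input is unbounded.

infinity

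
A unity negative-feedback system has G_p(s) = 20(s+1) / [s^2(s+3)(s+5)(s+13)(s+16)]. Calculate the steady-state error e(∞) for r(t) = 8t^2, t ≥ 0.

The open loop has two poles at the origin → type 2 system.
K_a = lim_{s→0} s^2·G_p(s) = 20·1 / (3·5·13·16) = 1/156.
r(t) = 8t^2 gives R(s) = 16/s^3.
e_ss = 16/K_a = 16/(1/156) = 2496.

2496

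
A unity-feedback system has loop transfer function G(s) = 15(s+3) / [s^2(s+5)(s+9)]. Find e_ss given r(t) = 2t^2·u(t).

The open loop has two poles at the origin → type 2 system.
K_a = lim_{s→0} s^2·G(s) = 15·3 / (5·9) = 1.
r(t) = 2t^2 gives R(s) = 4/s^3.
e_ss = 4/K_a = 4/1 = 4.

4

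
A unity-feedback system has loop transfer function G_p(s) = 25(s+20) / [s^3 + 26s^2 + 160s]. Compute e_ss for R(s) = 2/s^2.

Lowest-order denominator term is 160s, so the open loop has 1 pole at the origin → type 1 system.
K_v = lim_{s→0} s·G_p(s) = 25·20 / 160 = 3.125.
e_ss = 2/K_v = 2/3.125 = 0.64.

0.64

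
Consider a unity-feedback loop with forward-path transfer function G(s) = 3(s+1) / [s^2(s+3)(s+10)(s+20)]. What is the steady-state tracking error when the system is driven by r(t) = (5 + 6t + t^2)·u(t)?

400

Two free integrators in G(s): this is a type 2 system. Taking each input component in turn:
  • 5: tracked with zero error.
  • 6t: tracked with zero error.
  • t^2: e_ss = 2/K_a with K_a=0.005 → 400.
Total e_ss = 400.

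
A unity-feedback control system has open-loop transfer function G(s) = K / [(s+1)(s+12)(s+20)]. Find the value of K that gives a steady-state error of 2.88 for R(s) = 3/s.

The open loop has no poles at the origin → type 0 system.
K_p = lim_{s→0} G(s) = K / (1·12·20) = (1/240)·K.
e_ss = 3/(1 + K_p) = 2.88 ⇒ 1 + (1/240)·K = 25/24 ⇒ K = 10.

10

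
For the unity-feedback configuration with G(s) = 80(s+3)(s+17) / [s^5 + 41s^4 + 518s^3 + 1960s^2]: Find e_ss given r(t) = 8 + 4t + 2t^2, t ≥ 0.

Lowest-order denominator term is 1960s^2, so the open loop has 2 poles at the origin → type 2 system. Taking each input component in turn:
  • 8: tracked with zero error.
  • 4t: tracked with zero error.
  • 2t^2: e_ss = 4/K_a with K_a=102/49 → 98/51.
Total e_ss = 98/51.

98/51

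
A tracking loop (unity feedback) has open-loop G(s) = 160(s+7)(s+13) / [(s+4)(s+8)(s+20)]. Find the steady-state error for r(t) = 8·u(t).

32/95

The open loop has no poles at the origin → type 0 system.
K_p = lim_{s→0} G(s) = 160·7·13 / (4·8·20) = 22.75.
e_ss = 8/(1 + K_p) = 8/23.75 = 32/95.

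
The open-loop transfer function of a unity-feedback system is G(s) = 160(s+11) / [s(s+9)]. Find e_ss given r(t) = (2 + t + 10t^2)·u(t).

The open loop has one pole at the origin → type 1 system. Taking each input component in turn:
  • 2: tracked with zero error.
  • t: e_ss = 1/K_v with K_v=1760/9 → 9/1760.
  • 10t^2: a type-1 system cannot track it, e_ss → ∞.
The unbounded component dominates.

infinity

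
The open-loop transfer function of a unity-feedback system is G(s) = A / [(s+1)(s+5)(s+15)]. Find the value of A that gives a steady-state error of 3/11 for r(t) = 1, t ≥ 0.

200

System type = 0 (no poles at s=0).
K_p = lim_{s→0} G(s) = A / (1·5·15) = (1/75)·A.
e_ss = 1/(1 + K_p) = 3/11 ⇒ 1 + (1/75)·A = 11/3 ⇒ A = 200.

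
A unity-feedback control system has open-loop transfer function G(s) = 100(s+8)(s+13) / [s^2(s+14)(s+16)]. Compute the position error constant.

K_p = lim_{s→0} G(s); with 2 poles at the origin the limit diverges, so K_p = ∞.

infinity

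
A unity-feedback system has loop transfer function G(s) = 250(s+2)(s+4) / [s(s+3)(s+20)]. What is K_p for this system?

K_p = lim_{s→0} G(s); with 1 pole at the origin the limit diverges, so K_p = ∞.

infinity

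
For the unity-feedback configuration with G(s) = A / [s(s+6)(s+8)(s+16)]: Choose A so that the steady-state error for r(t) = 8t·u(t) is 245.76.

25

G(s) has one factor of s in the denominator, so the system is type 1.
K_v = lim_{s→0} s·G(s) = A / (6·8·16) = (1/768)·A.
e_ss = 8/K_v = 245.76 ⇒ K_v = 25/768 ⇒ A = (25/768)/(1/768) = 25.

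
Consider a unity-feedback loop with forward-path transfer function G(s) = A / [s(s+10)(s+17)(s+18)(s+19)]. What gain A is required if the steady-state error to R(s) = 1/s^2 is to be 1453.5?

One free integrator in G(s): this is a type 1 system.
K_v = lim_{s→0} s·G(s) = A / (10·17·18·19) = (1/58140)·A.
e_ss = 1/K_v = 1453.5 ⇒ K_v = 2/2907 ⇒ A = (2/2907)/(1/58140) = 40.

40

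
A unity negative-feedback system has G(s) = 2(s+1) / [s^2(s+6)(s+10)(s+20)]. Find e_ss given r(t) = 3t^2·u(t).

3600

Two free integrators in G(s): this is a type 2 system.
K_a = lim_{s→0} s^2·G(s) = 2·1 / (6·10·20) = 1/600.
r(t) = 3t^2 gives R(s) = 6/s^3.
e_ss = 6/K_a = 6/(1/600) = 3600.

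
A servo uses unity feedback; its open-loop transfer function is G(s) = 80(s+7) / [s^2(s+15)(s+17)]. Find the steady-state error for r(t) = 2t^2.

The open loop has two poles at the origin → type 2 system.
K_a = lim_{s→0} s^2·G(s) = 80·7 / (15·17) = 112/51.
r(t) = 2t^2 gives R(s) = 4/s^3.
e_ss = 4/K_a = 4/(112/51) = 51/28.

51/28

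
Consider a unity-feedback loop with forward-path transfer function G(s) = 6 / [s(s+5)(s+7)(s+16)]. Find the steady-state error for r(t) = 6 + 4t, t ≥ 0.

System type = 1 (one pole at s=0). Taking each input component in turn:
  • 6: tracked with zero error.
  • 4t: e_ss = 4/K_v with K_v=3/280 → 1120/3.
Total e_ss = 1120/3.

1120/3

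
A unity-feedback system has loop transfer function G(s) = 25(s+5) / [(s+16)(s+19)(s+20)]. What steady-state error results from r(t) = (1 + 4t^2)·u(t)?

infinity

The open loop has no poles at the origin → type 0 system. By superposition:
  • 1: e_ss = 1/(1+K_p) with K_p=25/1216 → 1216/1241.
  • 4t^2: a type-0 system cannot track it, e_ss → ∞.
The unbounded component dominates.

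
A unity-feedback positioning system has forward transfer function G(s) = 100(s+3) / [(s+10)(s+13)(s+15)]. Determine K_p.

The open loop has no poles at the origin → type 0 system.
K_p = lim_{s→0} G(s) = 100·3 / (10·13·15) = 2/13.

2/13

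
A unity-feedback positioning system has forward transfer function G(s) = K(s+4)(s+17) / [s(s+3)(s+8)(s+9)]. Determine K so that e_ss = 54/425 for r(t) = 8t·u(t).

The open loop has one pole at the origin → type 1 system.
K_v = lim_{s→0} s·G(s) = K·4·17 / (3·8·9) = (17/54)·K.
e_ss = 8/K_v = 54/425 ⇒ K_v = 1700/27 ⇒ K = (1700/27)/(17/54) = 200.

200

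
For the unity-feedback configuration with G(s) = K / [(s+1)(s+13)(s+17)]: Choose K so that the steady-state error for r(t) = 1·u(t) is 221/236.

No free integrators in G(s): this is a type 0 system.
K_p = lim_{s→0} G(s) = K / (1·13·17) = (1/221)·K.
e_ss = 1/(1 + K_p) = 221/236 ⇒ 1 + (1/221)·K = 236/221 ⇒ K = 15.

15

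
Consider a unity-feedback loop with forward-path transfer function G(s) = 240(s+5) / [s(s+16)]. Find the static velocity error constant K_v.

G(s) has one factor of s in the denominator, so the system is type 1.
K_v = lim_{s→0} s·G(s) = 240·5 / (16) = 75.

75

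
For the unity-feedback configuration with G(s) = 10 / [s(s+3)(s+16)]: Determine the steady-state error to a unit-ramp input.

4.8

System type = 1 (one pole at s=0).
K_v = lim_{s→0} s·G(s) = 10 / (3·16) = 5/24.
e_ss = 1/K_v = 1/(5/24) = 4.8.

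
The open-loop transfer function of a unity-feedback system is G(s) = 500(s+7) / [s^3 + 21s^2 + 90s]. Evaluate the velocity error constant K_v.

350/9

Factoring s from the denominator leaves a polynomial with constant term 90, so the system is type 1.
K_v = lim_{s→0} s·G(s) = 500·7 / 90 = 350/9.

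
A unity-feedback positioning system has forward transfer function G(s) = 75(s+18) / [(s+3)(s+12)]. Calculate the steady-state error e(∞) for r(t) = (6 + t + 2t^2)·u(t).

System type = 0 (no poles at s=0). Treating each term separately:
  • 6: e_ss = 6/(1+K_p) with K_p=37.5 → 12/77.
  • t: a type-0 system cannot track it, e_ss → ∞.
  • 2t^2: a type-0 system cannot track it, e_ss → ∞.
The unbounded component dominates.

infinity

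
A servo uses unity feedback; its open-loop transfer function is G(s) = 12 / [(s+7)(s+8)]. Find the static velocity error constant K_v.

0

The open loop has no poles at the origin → type 0 system.
K_v = lim_{s→0} s·G(s) = 0 (the extra factor of s kills the finite limit).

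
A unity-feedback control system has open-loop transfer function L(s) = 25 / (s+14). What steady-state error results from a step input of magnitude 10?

140/39

The open loop has no poles at the origin → type 0 system.
K_p = lim_{s→0} L(s) = 25 / (14) = 25/14.
e_ss = 10/(1 + K_p) = 10/(39/14) = 140/39.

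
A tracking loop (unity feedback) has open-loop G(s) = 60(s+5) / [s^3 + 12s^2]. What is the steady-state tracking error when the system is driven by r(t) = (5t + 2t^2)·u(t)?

0.16

Lowest-order denominator term is 12s^2, so the open loop has 2 poles at the origin → type 2 system. By superposition:
  • 5t: tracked with zero error.
  • 2t^2: e_ss = 4/K_a with K_a=25 → 0.16.
Total e_ss = 0.16.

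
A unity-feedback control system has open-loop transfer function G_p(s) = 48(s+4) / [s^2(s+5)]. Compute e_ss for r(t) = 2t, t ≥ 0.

G_p(s) has two factors of s in the denominator, so the system is type 2.
A type-2 system has K_v = ∞, so it tracks a ramp input with zero steady-state error.

0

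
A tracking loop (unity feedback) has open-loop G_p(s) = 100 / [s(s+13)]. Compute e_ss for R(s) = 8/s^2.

G_p(s) has one factor of s in the denominator, so the system is type 1.
K_v = lim_{s→0} s·G_p(s) = 100 / (13) = 100/13.
e_ss = 8/K_v = 8/(100/13) = 1.04.

1.04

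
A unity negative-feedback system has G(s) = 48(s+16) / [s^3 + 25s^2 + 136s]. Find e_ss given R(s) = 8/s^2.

Lowest-order denominator term is 136s, so the open loop has 1 pole at the origin → type 1 system.
K_v = lim_{s→0} s·G(s) = 48·16 / 136 = 96/17.
e_ss = 8/K_v = 8/(96/17) = 17/12.

17/12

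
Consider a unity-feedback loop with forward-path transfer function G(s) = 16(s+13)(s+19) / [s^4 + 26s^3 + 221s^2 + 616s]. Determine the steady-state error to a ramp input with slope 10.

385/247

Factoring s from the denominator leaves a polynomial with constant term 616, so the system is type 1.
K_v = lim_{s→0} s·G(s) = 16·13·19 / 616 = 494/77.
e_ss = 10/K_v = 10/(494/77) = 385/247.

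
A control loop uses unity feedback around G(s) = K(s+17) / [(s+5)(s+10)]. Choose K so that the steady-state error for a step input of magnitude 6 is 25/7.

2

G(s) has no factors of s in the denominator, so the system is type 0.
K_p = lim_{s→0} G(s) = K·17 / (5·10) = 0.34·K.
e_ss = 6/(1 + K_p) = 25/7 ⇒ 1 + 0.34·K = 1.68 ⇒ K = 2.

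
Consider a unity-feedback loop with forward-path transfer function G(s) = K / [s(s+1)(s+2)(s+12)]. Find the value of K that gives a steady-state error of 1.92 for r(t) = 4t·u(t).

50

The open loop has one pole at the origin → type 1 system.
K_v = lim_{s→0} s·G(s) = K / (1·2·12) = (1/24)·K.
e_ss = 4/K_v = 1.92 ⇒ K_v = 25/12 ⇒ K = (25/12)/(1/24) = 50.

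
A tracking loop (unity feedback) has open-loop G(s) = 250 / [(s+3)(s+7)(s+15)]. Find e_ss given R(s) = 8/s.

System type = 0 (no poles at s=0).
K_p = lim_{s→0} G(s) = 250 / (3·7·15) = 50/63.
e_ss = 8/(1 + K_p) = 8/(113/63) = 504/113.

504/113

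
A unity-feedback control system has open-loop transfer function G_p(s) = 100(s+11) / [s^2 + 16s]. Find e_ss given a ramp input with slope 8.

32/275

Factoring s from the denominator leaves a polynomial with constant term 16, so the system is type 1.
K_v = lim_{s→0} s·G_p(s) = 100·11 / 16 = 68.75.
e_ss = 8/K_v = 8/68.75 = 32/275.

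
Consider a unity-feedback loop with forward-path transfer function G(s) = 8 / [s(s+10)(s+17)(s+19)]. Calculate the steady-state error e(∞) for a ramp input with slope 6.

System type = 1 (one pole at s=0).
K_v = lim_{s→0} s·G(s) = 8 / (10·17·19) = 4/1615.
e_ss = 6/K_v = 6/(4/1615) = 2422.5.

2422.5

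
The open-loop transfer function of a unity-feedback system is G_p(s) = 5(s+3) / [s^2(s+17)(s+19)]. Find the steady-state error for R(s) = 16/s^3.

5168/15

G_p(s) has two factors of s in the denominator, so the system is type 2.
K_a = lim_{s→0} s^2·G_p(s) = 5·3 / (17·19) = 15/323.
r(t) = 8t^2 gives R(s) = 16/s^3.
e_ss = 16/K_a = 16/(15/323) = 5168/15.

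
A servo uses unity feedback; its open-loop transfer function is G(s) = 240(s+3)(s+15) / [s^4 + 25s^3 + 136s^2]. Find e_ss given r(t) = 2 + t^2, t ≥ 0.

17/675

The denominator has no term below 136s^2 — 2 poles at s=0, type 2. Treating each term separately:
  • 2: tracked with zero error.
  • t^2: e_ss = 2/K_a with K_a=1350/17 → 17/675.
Total e_ss = 17/675.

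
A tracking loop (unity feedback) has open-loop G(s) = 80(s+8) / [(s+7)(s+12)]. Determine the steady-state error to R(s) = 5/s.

105/181

System type = 0 (no poles at s=0).
K_p = lim_{s→0} G(s) = 80·8 / (7·12) = 160/21.
e_ss = 5/(1 + K_p) = 5/(181/21) = 105/181.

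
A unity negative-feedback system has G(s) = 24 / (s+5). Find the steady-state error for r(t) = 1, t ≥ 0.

No free integrators in G(s): this is a type 0 system.
K_p = lim_{s→0} G(s) = 24 / (5) = 4.8.
e_ss = 1/(1 + K_p) = 1/5.8 = 5/29.

5/29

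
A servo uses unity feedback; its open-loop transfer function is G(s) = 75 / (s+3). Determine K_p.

25

G(s) has no factors of s in the denominator, so the system is type 0.
K_p = lim_{s→0} G(s) = 75 / (3) = 25.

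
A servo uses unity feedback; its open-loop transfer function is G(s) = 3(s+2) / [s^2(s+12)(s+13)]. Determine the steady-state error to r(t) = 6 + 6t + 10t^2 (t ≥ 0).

520

Two free integrators in G(s): this is a type 2 system. Treating each term separately:
  • 6: tracked with zero error.
  • 6t: tracked with zero error.
  • 10t^2: e_ss = 20/K_a with K_a=1/26 → 520.
Total e_ss = 520.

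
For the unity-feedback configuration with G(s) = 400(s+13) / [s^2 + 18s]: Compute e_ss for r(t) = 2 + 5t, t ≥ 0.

9/520

Factoring s from the denominator leaves a polynomial with constant term 18, so the system is type 1. Treating each term separately:
  • 2: tracked with zero error.
  • 5t: e_ss = 5/K_v with K_v=2600/9 → 9/520.
Total e_ss = 9/520.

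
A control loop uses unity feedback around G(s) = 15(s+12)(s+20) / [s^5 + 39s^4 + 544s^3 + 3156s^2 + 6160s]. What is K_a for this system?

Lowest-order denominator term is 6160s, so the open loop has 1 pole at the origin → type 1 system.
K_a = lim_{s→0} s^2·G(s) = 0 (the extra factor of s kills the finite limit).

0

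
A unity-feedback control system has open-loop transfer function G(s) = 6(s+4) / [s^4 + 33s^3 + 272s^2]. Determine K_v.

infinity

K_v = lim_{s→0} s·G(s); with 2 poles at the origin the limit diverges, so K_v = ∞.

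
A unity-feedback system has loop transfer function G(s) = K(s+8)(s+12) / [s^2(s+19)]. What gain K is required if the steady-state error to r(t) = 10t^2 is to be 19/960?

System type = 2 (two poles at s=0).
K_a = lim_{s→0} s^2·G(s) = K·8·12 / (19) = (96/19)·K.
e_ss = 20/K_a = 19/960 ⇒ K_a = 19200/19 ⇒ K = (19200/19)/(96/19) = 200.

200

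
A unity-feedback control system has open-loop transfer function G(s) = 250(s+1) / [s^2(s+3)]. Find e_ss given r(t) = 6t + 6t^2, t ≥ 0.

0.144

G(s) has two factors of s in the denominator, so the system is type 2. By superposition:
  • 6t: tracked with zero error.
  • 6t^2: e_ss = 12/K_a with K_a=250/3 → 0.144.
Total e_ss = 0.144.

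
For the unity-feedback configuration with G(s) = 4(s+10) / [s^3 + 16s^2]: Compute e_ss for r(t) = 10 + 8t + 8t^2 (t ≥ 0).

6.4

The denominator has no term below 16s^2 — 2 poles at s=0, type 2. By superposition:
  • 10: tracked with zero error.
  • 8t: tracked with zero error.
  • 8t^2: e_ss = 16/K_a with K_a=2.5 → 6.4.
Total e_ss = 6.4.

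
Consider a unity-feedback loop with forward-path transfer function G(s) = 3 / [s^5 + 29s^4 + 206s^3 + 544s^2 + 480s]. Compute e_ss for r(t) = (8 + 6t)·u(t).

Factoring s from the denominator leaves a polynomial with constant term 480, so the system is type 1. Taking each input component in turn:
  • 8: tracked with zero error.
  • 6t: e_ss = 6/K_v with K_v=1/160 → 960.
Total e_ss = 960.

960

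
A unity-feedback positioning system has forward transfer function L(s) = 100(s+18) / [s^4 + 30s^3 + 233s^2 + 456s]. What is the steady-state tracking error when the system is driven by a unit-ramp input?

19/75

Lowest-order denominator term is 456s, so the open loop has 1 pole at the origin → type 1 system.
K_v = lim_{s→0} s·L(s) = 100·18 / 456 = 75/19.
e_ss = 1/K_v = 1/(75/19) = 19/75.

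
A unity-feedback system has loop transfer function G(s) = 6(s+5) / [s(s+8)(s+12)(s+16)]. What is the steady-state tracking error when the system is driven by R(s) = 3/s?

0

One free integrator in G(s): this is a type 1 system.
K_p = ∞ for a type-1 system; e_ss to a step is zero.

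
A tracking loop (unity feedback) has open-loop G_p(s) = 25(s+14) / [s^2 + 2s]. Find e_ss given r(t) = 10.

The denominator has no term below 2s — 1 pole at s=0, type 1.
K_p = ∞ for a type-1 system; e_ss to a step is zero.

0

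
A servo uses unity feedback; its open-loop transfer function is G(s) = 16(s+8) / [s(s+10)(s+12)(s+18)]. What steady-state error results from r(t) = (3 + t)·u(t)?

16.875

One free integrator in G(s): this is a type 1 system. Treating each term separately:
  • 3: tracked with zero error.
  • t: e_ss = 1/K_v with K_v=8/135 → 16.875.
Total e_ss = 16.875.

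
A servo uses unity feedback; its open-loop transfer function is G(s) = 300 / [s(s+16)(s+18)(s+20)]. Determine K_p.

infinity

K_p = lim_{s→0} G(s); with 1 pole at the origin the limit diverges, so K_p = ∞.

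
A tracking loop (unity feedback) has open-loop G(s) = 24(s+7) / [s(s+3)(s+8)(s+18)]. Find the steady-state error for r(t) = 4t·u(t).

System type = 1 (one pole at s=0).
K_v = lim_{s→0} s·G(s) = 24·7 / (3·8·18) = 7/18.
e_ss = 4/K_v = 4/(7/18) = 72/7.

72/7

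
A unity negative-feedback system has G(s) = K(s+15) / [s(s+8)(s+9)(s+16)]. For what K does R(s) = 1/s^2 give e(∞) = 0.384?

System type = 1 (one pole at s=0).
K_v = lim_{s→0} s·G(s) = K·15 / (8·9·16) = (5/384)·K.
e_ss = 1/K_v = 0.384 ⇒ K_v = 125/48 ⇒ K = (125/48)/(5/384) = 200.

200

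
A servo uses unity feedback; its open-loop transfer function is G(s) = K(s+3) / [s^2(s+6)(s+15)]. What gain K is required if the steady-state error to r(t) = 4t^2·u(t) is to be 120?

G(s) has two factors of s in the denominator, so the system is type 2.
K_a = lim_{s→0} s^2·G(s) = K·3 / (6·15) = (1/30)·K.
e_ss = 8/K_a = 120 ⇒ K_a = 1/15 ⇒ K = (1/15)/(1/30) = 2.

2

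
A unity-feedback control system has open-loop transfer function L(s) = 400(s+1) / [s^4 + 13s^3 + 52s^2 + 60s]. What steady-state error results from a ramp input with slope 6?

0.9

Lowest-order denominator term is 60s, so the open loop has 1 pole at the origin → type 1 system.
K_v = lim_{s→0} s·L(s) = 400·1 / 60 = 20/3.
e_ss = 6/K_v = 6/(20/3) = 0.9.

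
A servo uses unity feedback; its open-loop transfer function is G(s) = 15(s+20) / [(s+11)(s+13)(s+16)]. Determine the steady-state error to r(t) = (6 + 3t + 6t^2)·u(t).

infinity

No free integrators in G(s): this is a type 0 system. Taking each input component in turn:
  • 6: e_ss = 6/(1+K_p) with K_p=75/572 → 3432/647.
  • 3t: a type-0 system cannot track it, e_ss → ∞.
  • 6t^2: a type-0 system cannot track it, e_ss → ∞.
The unbounded component dominates.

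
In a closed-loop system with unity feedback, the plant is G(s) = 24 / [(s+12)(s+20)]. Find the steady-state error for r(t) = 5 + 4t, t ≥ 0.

infinity

The open loop has no poles at the origin → type 0 system. Treating each term separately:
  • 5: e_ss = 5/(1+K_p) with K_p=0.1 → 50/11.
  • 4t: a type-0 system cannot track it, e_ss → ∞.
The unbounded component dominates.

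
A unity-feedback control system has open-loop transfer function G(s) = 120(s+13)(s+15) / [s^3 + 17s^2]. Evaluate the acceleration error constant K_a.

23400/17

Factoring s^2 from the denominator leaves a polynomial with constant term 17, so the system is type 2.
K_a = lim_{s→0} s^2·G(s) = 120·13·15 / 17 = 23400/17.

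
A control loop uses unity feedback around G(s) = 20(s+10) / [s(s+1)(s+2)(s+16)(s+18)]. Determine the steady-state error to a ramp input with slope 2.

5.76

G(s) has one factor of s in the denominator, so the system is type 1.
K_v = lim_{s→0} s·G(s) = 20·10 / (1·2·16·18) = 25/72.
e_ss = 2/K_v = 2/(25/72) = 5.76.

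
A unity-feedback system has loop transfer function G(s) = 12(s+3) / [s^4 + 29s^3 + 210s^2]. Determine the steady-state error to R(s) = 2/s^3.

35/3

Factoring s^2 from the denominator leaves a polynomial with constant term 210, so the system is type 2.
K_a = lim_{s→0} s^2·G(s) = 12·3 / 210 = 6/35.
r(t) = t^2 gives R(s) = 2/s^3.
e_ss = 2/K_a = 2/(6/35) = 35/3.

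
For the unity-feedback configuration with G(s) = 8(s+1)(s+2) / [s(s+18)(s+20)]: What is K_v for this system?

The open loop has one pole at the origin → type 1 system.
K_v = lim_{s→0} s·G(s) = 8·1·2 / (18·20) = 2/45.

2/45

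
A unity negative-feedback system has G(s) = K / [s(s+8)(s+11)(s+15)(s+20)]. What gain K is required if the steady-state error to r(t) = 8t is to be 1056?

200

The open loop has one pole at the origin → type 1 system.
K_v = lim_{s→0} s·G(s) = K / (8·11·15·20) = (1/26400)·K.
e_ss = 8/K_v = 1056 ⇒ K_v = 1/132 ⇒ K = (1/132)/(1/26400) = 200.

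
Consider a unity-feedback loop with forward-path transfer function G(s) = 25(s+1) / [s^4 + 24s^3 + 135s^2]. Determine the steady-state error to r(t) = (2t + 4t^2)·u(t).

The denominator has no term below 135s^2 — 2 poles at s=0, type 2. Taking each input component in turn:
  • 2t: tracked with zero error.
  • 4t^2: e_ss = 8/K_a with K_a=5/27 → 43.2.
Total e_ss = 43.2.

43.2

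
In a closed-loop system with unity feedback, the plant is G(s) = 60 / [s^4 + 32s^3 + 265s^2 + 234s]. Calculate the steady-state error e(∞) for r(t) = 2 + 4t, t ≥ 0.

Factoring s from the denominator leaves a polynomial with constant term 234, so the system is type 1. By superposition:
  • 2: tracked with zero error.
  • 4t: e_ss = 4/K_v with K_v=10/39 → 15.6.
Total e_ss = 15.6.

15.6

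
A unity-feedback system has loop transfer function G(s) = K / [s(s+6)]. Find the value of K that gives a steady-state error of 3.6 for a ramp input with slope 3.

5

G(s) has one factor of s in the denominator, so the system is type 1.
K_v = lim_{s→0} s·G(s) = K / (6) = (1/6)·K.
e_ss = 3/K_v = 3.6 ⇒ K_v = 5/6 ⇒ K = (5/6)/(1/6) = 5.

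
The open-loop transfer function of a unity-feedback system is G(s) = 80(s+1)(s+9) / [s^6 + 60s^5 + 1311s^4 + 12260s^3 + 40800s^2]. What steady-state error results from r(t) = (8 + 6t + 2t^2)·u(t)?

680/3

The denominator has no term below 40800s^2 — 2 poles at s=0, type 2. Taking each input component in turn:
  • 8: tracked with zero error.
  • 6t: tracked with zero error.
  • 2t^2: e_ss = 4/K_a with K_a=3/170 → 680/3.
Total e_ss = 680/3.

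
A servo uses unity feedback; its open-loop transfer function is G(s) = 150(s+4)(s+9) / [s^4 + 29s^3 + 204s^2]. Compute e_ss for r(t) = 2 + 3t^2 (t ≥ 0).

17/75

Lowest-order denominator term is 204s^2, so the open loop has 2 poles at the origin → type 2 system. Treating each term separately:
  • 2: tracked with zero error.
  • 3t^2: e_ss = 6/K_a with K_a=450/17 → 17/75.
Total e_ss = 17/75.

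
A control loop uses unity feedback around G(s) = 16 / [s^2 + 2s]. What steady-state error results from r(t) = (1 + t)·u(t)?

0.125

Factoring s from the denominator leaves a polynomial with constant term 2, so the system is type 1. By superposition:
  • 1: tracked with zero error.
  • t: e_ss = 1/K_v with K_v=8 → 0.125.
Total e_ss = 0.125.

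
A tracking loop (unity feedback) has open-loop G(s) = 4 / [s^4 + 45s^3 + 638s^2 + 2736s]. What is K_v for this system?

1/684

The denominator has no term below 2736s — 1 pole at s=0, type 1.
K_v = lim_{s→0} s·G(s) = 4 / 2736 = 1/684.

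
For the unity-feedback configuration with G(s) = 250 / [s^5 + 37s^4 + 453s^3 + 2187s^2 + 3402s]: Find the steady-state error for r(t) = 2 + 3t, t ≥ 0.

40.824

Factoring s from the denominator leaves a polynomial with constant term 3402, so the system is type 1. By superposition:
  • 2: tracked with zero error.
  • 3t: e_ss = 3/K_v with K_v=125/1701 → 40.824.
Total e_ss = 40.824.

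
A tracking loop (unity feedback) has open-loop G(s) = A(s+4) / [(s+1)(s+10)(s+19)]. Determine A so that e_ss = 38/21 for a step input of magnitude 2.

5

No free integrators in G(s): this is a type 0 system.
K_p = lim_{s→0} G(s) = A·4 / (1·10·19) = (2/95)·A.
e_ss = 2/(1 + K_p) = 38/21 ⇒ 1 + (2/95)·A = 21/19 ⇒ A = 5.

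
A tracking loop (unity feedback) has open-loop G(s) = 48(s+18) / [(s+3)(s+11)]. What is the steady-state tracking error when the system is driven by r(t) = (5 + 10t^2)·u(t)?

infinity

G(s) has no factors of s in the denominator, so the system is type 0. By superposition:
  • 5: e_ss = 5/(1+K_p) with K_p=288/11 → 55/299.
  • 10t^2: a type-0 system cannot track it, e_ss → ∞.
The unbounded component dominates.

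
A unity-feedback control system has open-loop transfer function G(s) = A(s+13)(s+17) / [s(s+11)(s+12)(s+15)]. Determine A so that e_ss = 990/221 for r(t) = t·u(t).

2

System type = 1 (one pole at s=0).
K_v = lim_{s→0} s·G(s) = A·13·17 / (11·12·15) = (221/1980)·A.
e_ss = 1/K_v = 990/221 ⇒ K_v = 221/990 ⇒ A = (221/990)/(221/1980) = 2.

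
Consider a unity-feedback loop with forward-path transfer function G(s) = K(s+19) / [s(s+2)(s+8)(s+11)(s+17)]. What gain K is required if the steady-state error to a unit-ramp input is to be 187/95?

The open loop has one pole at the origin → type 1 system.
K_v = lim_{s→0} s·G(s) = K·19 / (2·8·11·17) = (19/2992)·K.
e_ss = 1/K_v = 187/95 ⇒ K_v = 95/187 ⇒ K = (95/187)/(19/2992) = 80.

80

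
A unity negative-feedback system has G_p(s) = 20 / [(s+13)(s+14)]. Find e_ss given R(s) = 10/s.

910/101

G_p(s) has no factors of s in the denominator, so the system is type 0.
K_p = lim_{s→0} G_p(s) = 20 / (13·14) = 10/91.
e_ss = 10/(1 + K_p) = 10/(101/91) = 910/101.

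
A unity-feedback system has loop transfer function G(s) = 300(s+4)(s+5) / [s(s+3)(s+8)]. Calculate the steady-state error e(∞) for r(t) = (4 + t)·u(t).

One free integrator in G(s): this is a type 1 system. Treating each term separately:
  • 4: tracked with zero error.
  • t: e_ss = 1/K_v with K_v=250 → 0.004.
Total e_ss = 0.004.

0.004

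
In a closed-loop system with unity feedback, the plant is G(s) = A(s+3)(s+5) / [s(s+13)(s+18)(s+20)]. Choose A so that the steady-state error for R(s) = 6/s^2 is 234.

8

System type = 1 (one pole at s=0).
K_v = lim_{s→0} s·G(s) = A·3·5 / (13·18·20) = (1/312)·A.
e_ss = 6/K_v = 234 ⇒ K_v = 1/39 ⇒ A = (1/39)/(1/312) = 8.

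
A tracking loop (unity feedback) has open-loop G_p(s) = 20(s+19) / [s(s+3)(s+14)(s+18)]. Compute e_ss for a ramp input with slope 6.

1134/95

System type = 1 (one pole at s=0).
K_v = lim_{s→0} s·G_p(s) = 20·19 / (3·14·18) = 95/189.
e_ss = 6/K_v = 6/(95/189) = 1134/95.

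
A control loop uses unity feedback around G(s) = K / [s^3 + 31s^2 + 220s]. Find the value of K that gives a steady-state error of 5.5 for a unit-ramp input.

Factoring s from the denominator leaves a polynomial with constant term 220, so the system is type 1.
K_v = lim_{s→0} s·G(s) = K / 220 = (1/220)·K.
e_ss = 1/K_v = 5.5 ⇒ K_v = 2/11 ⇒ K = (2/11)/(1/220) = 40.

40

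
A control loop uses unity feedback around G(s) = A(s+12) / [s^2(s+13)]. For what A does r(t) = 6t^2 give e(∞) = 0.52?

The open loop has two poles at the origin → type 2 system.
K_a = lim_{s→0} s^2·G(s) = A·12 / (13) = (12/13)·A.
e_ss = 12/K_a = 0.52 ⇒ K_a = 300/13 ⇒ A = (300/13)/(12/13) = 25.

25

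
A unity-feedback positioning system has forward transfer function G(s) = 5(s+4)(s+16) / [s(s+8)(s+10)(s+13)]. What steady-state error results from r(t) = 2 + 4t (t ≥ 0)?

G(s) has one factor of s in the denominator, so the system is type 1. Treating each term separately:
  • 2: tracked with zero error.
  • 4t: e_ss = 4/K_v with K_v=4/13 → 13.
Total e_ss = 13.

13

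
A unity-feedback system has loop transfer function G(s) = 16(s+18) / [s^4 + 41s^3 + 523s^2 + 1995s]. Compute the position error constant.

infinity

K_p = lim_{s→0} G(s); with 1 pole at the origin the limit diverges, so K_p = ∞.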